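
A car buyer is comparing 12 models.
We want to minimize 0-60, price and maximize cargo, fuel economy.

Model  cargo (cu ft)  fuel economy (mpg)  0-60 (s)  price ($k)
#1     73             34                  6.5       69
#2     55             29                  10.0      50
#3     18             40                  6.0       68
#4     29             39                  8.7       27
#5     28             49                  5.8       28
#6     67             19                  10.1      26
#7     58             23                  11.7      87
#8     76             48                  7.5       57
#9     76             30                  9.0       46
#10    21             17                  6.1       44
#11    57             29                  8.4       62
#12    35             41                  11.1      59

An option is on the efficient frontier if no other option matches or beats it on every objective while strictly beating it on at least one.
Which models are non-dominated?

#1, #4, #5, #6, #8, #9

#1: not dominated.
#2: dominated by #9 (cargo 76≥55, fuel economy 30≥29, 0-60 9.0≤10.0, price 46≤50).
#3: dominated by #5 (cargo 28≥18, fuel economy 49≥40, 0-60 5.8≤6.0, price 28≤68).
#4: not dominated.
#5: not dominated (best fuel economy).
#6: not dominated (best price).
#7: dominated by #1 (cargo 73≥58, fuel economy 34≥23, 0-60 6.5≤11.7, price 69≤87).
#8: not dominated.
#9: not dominated.
#10: dominated by #5 (cargo 28≥21, fuel economy 49≥17, 0-60 5.8≤6.1, price 28≤44).
#11: dominated by #8 (cargo 76≥57, fuel economy 48≥29, 0-60 7.5≤8.4, price 57≤62).
#12: dominated by #8 (cargo 76≥35, fuel economy 48≥41, 0-60 7.5≤11.1, price 57≤59).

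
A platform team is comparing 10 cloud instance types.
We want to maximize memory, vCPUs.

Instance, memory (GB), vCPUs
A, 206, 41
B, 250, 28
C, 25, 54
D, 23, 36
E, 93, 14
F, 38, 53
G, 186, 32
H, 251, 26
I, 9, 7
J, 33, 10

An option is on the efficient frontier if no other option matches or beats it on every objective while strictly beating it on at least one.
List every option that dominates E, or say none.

A: memory 206≥93, vCPUs 41≥14 — dominates E.
B: memory 250≥93, vCPUs 28≥14 — dominates E.
G: memory 186≥93, vCPUs 32≥14 — dominates E.
H: memory 251≥93, vCPUs 26≥14 — dominates E.
Others (C, D, F, I, J) are each worse than E on at least one objective.

A, B, G, H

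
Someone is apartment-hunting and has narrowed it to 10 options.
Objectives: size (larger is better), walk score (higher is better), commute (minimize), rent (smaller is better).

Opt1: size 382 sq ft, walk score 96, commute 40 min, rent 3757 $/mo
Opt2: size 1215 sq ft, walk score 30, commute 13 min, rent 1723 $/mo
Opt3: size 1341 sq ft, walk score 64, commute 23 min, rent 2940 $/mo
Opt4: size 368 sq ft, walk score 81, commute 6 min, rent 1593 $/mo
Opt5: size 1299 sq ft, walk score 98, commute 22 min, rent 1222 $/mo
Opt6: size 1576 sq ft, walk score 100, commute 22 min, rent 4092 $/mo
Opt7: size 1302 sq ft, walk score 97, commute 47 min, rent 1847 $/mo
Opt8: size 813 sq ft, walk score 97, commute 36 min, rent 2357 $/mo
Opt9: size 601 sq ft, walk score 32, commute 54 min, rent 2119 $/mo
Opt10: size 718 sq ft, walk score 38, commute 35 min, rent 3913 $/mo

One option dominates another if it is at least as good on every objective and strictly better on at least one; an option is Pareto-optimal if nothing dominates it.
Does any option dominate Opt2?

No

Opt1: worse on size (382 vs 1215).
Opt3: worse on commute (23 vs 13).
Opt4: worse on size (368 vs 1215).
Opt5: worse on commute (22 vs 13).
Opt6: worse on commute (22 vs 13).
Opt7: worse on commute (47 vs 13).
Opt8: worse on size (813 vs 1215).
Opt9: worse on size (601 vs 1215).
Opt10: worse on size (718 vs 1215).
No option is at least as good as Opt2 on every objective and strictly better on one.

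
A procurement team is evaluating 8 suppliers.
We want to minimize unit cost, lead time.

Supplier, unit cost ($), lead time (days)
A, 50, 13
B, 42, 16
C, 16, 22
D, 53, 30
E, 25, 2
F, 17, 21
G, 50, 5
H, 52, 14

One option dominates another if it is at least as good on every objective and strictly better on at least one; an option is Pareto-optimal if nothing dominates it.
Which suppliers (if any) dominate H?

A: unit cost 50≤52, lead time 13≤14 — dominates H.
E: unit cost 25≤52, lead time 2≤14 — dominates H.
G: unit cost 50≤52, lead time 5≤14 — dominates H.
Others (B, C, D, F) are each worse than H on at least one objective.

A, E, G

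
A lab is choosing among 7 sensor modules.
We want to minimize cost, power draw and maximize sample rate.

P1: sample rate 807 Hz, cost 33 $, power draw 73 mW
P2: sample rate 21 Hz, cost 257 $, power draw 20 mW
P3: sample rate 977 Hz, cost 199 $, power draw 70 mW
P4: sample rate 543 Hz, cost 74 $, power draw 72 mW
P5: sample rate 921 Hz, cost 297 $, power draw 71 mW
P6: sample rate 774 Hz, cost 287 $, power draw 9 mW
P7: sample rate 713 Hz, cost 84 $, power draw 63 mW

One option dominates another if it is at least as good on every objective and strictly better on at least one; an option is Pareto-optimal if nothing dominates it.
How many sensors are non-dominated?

P1: not dominated (best cost).
P2: not dominated.
P3: not dominated (best sample rate).
P4: not dominated.
P5: dominated by P3 (sample rate 977≥921, cost 199≤297, power draw 70≤71).
P6: not dominated (best power draw).
P7: not dominated.
Pareto-optimal: P1, P2, P3, P4, P6, P7 → 6.

6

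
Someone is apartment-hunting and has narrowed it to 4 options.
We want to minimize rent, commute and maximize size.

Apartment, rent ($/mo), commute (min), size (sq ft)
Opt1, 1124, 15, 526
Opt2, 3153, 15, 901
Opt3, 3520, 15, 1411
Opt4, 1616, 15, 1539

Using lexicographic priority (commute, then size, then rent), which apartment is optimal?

Opt4

First minimize commute: best is 15, kept {Opt1, Opt2, Opt3, Opt4}.
Then maximize size: best is 1539, kept {Opt4}.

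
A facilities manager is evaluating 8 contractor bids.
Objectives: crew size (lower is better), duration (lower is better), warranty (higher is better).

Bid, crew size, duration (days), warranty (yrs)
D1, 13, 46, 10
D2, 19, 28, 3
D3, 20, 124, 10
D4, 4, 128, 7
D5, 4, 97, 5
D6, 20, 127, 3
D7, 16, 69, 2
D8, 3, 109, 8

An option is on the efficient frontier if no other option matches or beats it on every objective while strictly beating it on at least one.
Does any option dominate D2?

No

D1: worse on duration (46 vs 28).
D3: worse on crew size (20 vs 19).
D4: worse on duration (128 vs 28).
D5: worse on duration (97 vs 28).
D6: worse on crew size (20 vs 19).
D7: worse on duration (69 vs 28).
D8: worse on duration (109 vs 28).
No option is at least as good as D2 on every objective and strictly better on one.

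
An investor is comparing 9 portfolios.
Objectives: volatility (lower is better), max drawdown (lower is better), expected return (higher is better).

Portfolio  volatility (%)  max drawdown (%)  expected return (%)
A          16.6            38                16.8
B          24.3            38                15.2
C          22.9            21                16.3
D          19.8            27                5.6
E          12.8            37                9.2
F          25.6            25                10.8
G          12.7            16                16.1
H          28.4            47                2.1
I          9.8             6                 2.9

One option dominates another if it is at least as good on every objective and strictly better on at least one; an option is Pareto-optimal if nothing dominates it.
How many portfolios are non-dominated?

A: not dominated (best expected return).
B: dominated by A (volatility 16.6≤24.3, max drawdown 38≤38, expected return 16.8≥15.2).
C: not dominated.
D: dominated by G (volatility 12.7≤19.8, max drawdown 16≤27, expected return 16.1≥5.6).
E: dominated by G (volatility 12.7≤12.8, max drawdown 16≤37, expected return 16.1≥9.2).
F: dominated by C (volatility 22.9≤25.6, max drawdown 21≤25, expected return 16.3≥10.8).
G: not dominated.
H: dominated by A (volatility 16.6≤28.4, max drawdown 38≤47, expected return 16.8≥2.1).
I: not dominated (best volatility).
Pareto-optimal: A, C, G, I → 4.

4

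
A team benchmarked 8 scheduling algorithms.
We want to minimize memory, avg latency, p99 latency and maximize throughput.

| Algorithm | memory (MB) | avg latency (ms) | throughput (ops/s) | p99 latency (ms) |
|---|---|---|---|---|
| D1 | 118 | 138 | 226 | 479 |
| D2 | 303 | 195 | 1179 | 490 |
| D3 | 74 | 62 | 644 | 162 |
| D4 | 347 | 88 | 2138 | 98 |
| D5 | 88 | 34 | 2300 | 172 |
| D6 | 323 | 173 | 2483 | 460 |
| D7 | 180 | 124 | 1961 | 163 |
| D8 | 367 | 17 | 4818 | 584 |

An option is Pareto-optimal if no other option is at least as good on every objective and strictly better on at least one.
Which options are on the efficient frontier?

D3, D4, D5, D6, D7, D8

D1: dominated by D3 (memory 74≤118, avg latency 62≤138, throughput 644≥226, p99 latency 162≤479).
D2: dominated by D5 (memory 88≤303, avg latency 34≤195, throughput 2300≥1179, p99 latency 172≤490).
D3: not dominated (best memory).
D4: not dominated (best p99 latency).
D5: not dominated.
D6: not dominated.
D7: not dominated.
D8: not dominated (best avg latency).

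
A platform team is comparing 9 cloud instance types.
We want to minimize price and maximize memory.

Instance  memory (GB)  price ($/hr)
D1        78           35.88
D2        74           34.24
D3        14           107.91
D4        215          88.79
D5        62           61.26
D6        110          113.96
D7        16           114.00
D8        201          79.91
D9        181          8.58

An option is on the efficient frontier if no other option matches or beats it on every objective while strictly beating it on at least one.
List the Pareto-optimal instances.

D4, D8, D9

D1: dominated by D9 (memory 181≥78, price 8.58≤35.88).
D2: dominated by D9 (memory 181≥74, price 8.58≤34.24).
D3: dominated by D1 (memory 78≥14, price 35.88≤107.91).
D4: not dominated (best memory).
D5: dominated by D1 (memory 78≥62, price 35.88≤61.26).
D6: dominated by D4 (memory 215≥110, price 88.79≤113.96).
D7: dominated by D1 (memory 78≥16, price 35.88≤114.00).
D8: not dominated.
D9: not dominated (best price).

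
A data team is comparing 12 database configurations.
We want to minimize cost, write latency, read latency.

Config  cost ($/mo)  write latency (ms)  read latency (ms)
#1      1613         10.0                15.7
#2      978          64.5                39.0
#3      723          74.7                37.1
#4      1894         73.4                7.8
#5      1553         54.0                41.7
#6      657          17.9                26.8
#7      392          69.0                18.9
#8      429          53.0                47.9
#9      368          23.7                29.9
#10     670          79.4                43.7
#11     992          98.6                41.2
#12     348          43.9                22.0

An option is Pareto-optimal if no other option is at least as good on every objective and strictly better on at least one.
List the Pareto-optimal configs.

#1, #4, #6, #7, #9, #12

#1: not dominated (best write latency).
#2: dominated by #6 (cost 657≤978, write latency 17.9≤64.5, read latency 26.8≤39.0).
#3: dominated by #6 (cost 657≤723, write latency 17.9≤74.7, read latency 26.8≤37.1).
#4: not dominated (best read latency).
#5: dominated by #6 (cost 657≤1553, write latency 17.9≤54.0, read latency 26.8≤41.7).
#6: not dominated.
#7: not dominated.
#8: dominated by #9 (cost 368≤429, write latency 23.7≤53.0, read latency 29.9≤47.9).
#9: not dominated.
#10: dominated by #6 (cost 657≤670, write latency 17.9≤79.4, read latency 26.8≤43.7).
#11: dominated by #2 (cost 978≤992, write latency 64.5≤98.6, read latency 39.0≤41.2).
#12: not dominated (best cost).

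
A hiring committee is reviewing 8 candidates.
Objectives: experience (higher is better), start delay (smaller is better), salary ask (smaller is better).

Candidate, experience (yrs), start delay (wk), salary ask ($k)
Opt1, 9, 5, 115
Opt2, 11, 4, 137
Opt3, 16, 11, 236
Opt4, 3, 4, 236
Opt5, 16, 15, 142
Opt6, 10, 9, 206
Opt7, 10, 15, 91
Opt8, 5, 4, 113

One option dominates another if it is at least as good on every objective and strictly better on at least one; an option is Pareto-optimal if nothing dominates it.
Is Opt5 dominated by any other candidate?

Opt1: worse on experience (9 vs 16).
Opt2: worse on experience (11 vs 16).
Opt3: worse on salary ask (236 vs 142).
Opt4: worse on experience (3 vs 16).
Opt6: worse on experience (10 vs 16).
Opt7: worse on experience (10 vs 16).
Opt8: worse on experience (5 vs 16).
No option is at least as good as Opt5 on every objective and strictly better on one.

No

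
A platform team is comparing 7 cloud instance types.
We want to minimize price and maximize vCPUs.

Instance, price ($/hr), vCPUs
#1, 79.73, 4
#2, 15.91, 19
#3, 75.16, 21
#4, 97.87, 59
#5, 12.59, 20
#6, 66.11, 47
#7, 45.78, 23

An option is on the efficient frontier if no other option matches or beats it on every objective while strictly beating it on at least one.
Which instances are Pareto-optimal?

#1: dominated by #2 (price 15.91≤79.73, vCPUs 19≥4).
#2: dominated by #5 (price 12.59≤15.91, vCPUs 20≥19).
#3: dominated by #6 (price 66.11≤75.16, vCPUs 47≥21).
#4: not dominated (best vCPUs).
#5: not dominated (best price).
#6: not dominated.
#7: not dominated.

#4, #5, #6, #7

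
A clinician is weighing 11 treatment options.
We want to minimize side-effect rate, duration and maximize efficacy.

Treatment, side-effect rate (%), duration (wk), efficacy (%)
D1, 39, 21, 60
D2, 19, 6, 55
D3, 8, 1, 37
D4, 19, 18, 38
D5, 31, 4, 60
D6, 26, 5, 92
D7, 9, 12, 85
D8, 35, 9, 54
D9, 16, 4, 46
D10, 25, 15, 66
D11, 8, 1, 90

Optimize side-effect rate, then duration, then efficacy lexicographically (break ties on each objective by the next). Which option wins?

First minimize side-effect rate: best is 8, kept {D3, D11}.
Then minimize duration: best is 1, kept {D3, D11}.
Then maximize efficacy: best is 90, kept {D11}.

D11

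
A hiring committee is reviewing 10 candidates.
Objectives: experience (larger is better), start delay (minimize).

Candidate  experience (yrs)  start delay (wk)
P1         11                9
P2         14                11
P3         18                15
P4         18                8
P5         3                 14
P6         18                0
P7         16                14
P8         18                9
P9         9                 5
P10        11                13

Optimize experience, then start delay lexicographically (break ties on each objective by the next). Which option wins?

First maximize experience: best is 18, kept {P3, P4, P6, P8}.
Then minimize start delay: best is 0, kept {P6}.

P6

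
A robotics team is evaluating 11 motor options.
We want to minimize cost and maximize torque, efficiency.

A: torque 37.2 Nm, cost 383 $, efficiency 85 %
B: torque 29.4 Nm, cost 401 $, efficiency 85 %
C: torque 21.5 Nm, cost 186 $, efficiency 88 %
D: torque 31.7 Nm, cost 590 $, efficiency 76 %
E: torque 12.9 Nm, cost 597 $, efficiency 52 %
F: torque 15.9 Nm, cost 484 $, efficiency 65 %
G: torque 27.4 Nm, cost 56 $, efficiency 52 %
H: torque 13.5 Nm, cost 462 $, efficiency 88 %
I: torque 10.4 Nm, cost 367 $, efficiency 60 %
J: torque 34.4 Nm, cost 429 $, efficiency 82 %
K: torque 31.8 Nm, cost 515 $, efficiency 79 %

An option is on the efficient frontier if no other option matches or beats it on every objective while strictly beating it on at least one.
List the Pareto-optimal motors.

A, C, G

A: not dominated (best torque).
B: dominated by A (torque 37.2≥29.4, cost 383≤401, efficiency 85≥85).
C: not dominated.
D: dominated by A (torque 37.2≥31.7, cost 383≤590, efficiency 85≥76).
E: dominated by A (torque 37.2≥12.9, cost 383≤597, efficiency 85≥52).
F: dominated by A (torque 37.2≥15.9, cost 383≤484, efficiency 85≥65).
G: not dominated (best cost).
H: dominated by C (torque 21.5≥13.5, cost 186≤462, efficiency 88≥88).
I: dominated by C (torque 21.5≥10.4, cost 186≤367, efficiency 88≥60).
J: dominated by A (torque 37.2≥34.4, cost 383≤429, efficiency 85≥82).
K: dominated by A (torque 37.2≥31.8, cost 383≤515, efficiency 85≥79).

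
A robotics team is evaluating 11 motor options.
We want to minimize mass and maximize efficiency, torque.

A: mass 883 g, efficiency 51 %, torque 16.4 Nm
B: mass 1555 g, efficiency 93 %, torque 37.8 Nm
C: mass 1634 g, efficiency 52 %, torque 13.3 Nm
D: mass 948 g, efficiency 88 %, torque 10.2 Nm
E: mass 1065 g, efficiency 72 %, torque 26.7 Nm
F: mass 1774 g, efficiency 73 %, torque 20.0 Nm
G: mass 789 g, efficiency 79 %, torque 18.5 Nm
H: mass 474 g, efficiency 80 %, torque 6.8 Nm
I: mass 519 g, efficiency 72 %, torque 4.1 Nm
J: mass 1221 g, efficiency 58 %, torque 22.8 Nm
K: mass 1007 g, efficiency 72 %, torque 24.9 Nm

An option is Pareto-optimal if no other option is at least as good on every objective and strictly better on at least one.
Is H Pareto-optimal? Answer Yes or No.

A: worse on mass (883 vs 474).
B: worse on mass (1555 vs 474).
C: worse on mass (1634 vs 474).
D: worse on mass (948 vs 474).
E: worse on mass (1065 vs 474).
F: worse on mass (1774 vs 474).
G: worse on mass (789 vs 474).
I: worse on mass (519 vs 474).
J: worse on mass (1221 vs 474).
K: worse on mass (1007 vs 474).
No option is at least as good as H on every objective and strictly better on one.

Yes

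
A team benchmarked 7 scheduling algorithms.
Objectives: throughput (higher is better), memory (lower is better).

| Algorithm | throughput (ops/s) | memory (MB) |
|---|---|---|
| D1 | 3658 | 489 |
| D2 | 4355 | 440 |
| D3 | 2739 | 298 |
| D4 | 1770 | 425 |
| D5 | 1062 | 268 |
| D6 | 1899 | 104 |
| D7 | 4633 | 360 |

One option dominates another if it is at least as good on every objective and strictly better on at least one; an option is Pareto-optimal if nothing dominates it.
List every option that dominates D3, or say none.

D1: worse on memory (489 vs 298).
D2: worse on memory (440 vs 298).
D4: worse on throughput (1770 vs 2739).
D5: worse on throughput (1062 vs 2739).
D6: worse on throughput (1899 vs 2739).
D7: worse on memory (360 vs 298).
No option dominates D3.

none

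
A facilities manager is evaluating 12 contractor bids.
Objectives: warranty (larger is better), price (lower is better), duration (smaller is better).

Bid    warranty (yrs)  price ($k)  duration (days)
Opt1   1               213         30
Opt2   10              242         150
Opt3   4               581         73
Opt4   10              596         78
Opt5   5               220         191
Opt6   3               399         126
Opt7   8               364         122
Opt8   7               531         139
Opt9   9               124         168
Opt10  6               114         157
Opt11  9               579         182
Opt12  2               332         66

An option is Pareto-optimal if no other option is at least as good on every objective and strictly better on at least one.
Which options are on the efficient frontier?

Opt1, Opt2, Opt3, Opt4, Opt7, Opt9, Opt10, Opt12

Opt1: not dominated (best duration).
Opt2: not dominated.
Opt3: not dominated.
Opt4: not dominated.
Opt5: dominated by Opt9 (warranty 9≥5, price 124≤220, duration 168≤191).
Opt6: dominated by Opt7 (warranty 8≥3, price 364≤399, duration 122≤126).
Opt7: not dominated.
Opt8: dominated by Opt7 (warranty 8≥7, price 364≤531, duration 122≤139).
Opt9: not dominated.
Opt10: not dominated (best price).
Opt11: dominated by Opt2 (warranty 10≥9, price 242≤579, duration 150≤182).
Opt12: not dominated.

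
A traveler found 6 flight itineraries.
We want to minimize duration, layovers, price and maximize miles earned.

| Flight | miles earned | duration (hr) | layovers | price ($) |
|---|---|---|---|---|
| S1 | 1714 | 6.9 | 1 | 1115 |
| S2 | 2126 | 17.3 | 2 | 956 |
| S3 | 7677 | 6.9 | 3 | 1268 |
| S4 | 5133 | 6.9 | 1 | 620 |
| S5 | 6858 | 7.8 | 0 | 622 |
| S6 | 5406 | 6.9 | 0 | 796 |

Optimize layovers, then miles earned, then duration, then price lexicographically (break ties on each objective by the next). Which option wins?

First minimize layovers: best is 0, kept {S5, S6}.
Then maximize miles earned: best is 6858, kept {S5}.

S5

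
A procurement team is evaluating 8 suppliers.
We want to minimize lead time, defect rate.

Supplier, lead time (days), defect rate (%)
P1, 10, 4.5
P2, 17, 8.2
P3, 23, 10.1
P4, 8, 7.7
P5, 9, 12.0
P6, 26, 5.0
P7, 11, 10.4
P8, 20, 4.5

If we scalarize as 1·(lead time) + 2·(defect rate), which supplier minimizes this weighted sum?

P1: 1·10 + 2·4.5 = 19.0
P2: 1·17 + 2·8.2 = 33.4
P3: 1·23 + 2·10.1 = 43.2
P4: 1·8 + 2·7.7 = 23.4
P5: 1·9 + 2·12.0 = 33.0
P6: 1·26 + 2·5.0 = 36.0
P7: 1·11 + 2·10.4 = 31.8
P8: 1·20 + 2·4.5 = 29.0
Lowest: P1 at 19.0.

P1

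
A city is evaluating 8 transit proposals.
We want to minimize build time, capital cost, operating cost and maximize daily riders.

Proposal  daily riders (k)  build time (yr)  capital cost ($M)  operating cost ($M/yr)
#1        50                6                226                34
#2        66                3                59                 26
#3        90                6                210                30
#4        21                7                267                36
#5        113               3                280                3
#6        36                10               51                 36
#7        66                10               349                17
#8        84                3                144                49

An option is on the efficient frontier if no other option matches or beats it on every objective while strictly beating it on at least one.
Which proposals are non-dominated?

#1: dominated by #2 (daily riders 66≥50, build time 3≤6, capital cost 59≤226, operating cost 26≤34).
#2: not dominated.
#3: not dominated.
#4: dominated by #1 (daily riders 50≥21, build time 6≤7, capital cost 226≤267, operating cost 34≤36).
#5: not dominated (best daily riders).
#6: not dominated (best capital cost).
#7: dominated by #5 (daily riders 113≥66, build time 3≤10, capital cost 280≤349, operating cost 3≤17).
#8: not dominated.

#2, #3, #5, #6, #8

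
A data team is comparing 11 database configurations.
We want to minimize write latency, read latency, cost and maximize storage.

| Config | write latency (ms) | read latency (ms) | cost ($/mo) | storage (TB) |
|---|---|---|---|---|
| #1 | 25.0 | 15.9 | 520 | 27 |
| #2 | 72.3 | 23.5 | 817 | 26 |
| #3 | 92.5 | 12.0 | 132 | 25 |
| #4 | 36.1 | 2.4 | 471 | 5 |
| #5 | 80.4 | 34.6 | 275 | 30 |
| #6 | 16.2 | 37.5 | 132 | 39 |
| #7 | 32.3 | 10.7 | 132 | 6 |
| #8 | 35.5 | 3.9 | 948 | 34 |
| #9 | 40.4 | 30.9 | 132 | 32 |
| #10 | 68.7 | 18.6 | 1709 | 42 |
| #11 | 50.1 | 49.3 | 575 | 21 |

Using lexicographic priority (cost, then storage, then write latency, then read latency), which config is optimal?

First minimize cost: best is 132, kept {#3, #6, #7, #9}.
Then maximize storage: best is 39, kept {#6}.

#6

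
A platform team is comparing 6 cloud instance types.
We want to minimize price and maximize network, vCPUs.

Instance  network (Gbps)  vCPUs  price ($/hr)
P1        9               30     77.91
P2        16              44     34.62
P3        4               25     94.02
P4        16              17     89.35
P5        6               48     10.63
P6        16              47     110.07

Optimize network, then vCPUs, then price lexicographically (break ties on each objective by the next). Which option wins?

P6

First maximize network: best is 16, kept {P2, P4, P6}.
Then maximize vCPUs: best is 47, kept {P6}.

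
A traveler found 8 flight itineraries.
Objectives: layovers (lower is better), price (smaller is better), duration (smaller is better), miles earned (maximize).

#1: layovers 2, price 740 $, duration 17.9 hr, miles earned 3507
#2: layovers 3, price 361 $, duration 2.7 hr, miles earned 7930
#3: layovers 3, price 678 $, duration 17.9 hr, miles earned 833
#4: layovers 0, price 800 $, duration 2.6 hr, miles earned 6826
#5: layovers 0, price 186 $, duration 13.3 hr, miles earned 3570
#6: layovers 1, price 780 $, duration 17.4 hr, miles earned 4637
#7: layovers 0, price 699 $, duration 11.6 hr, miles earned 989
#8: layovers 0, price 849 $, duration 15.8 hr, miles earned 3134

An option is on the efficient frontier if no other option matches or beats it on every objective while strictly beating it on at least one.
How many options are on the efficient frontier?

5

#1: dominated by #5 (layovers 0≤2, price 186≤740, duration 13.3≤17.9, miles earned 3570≥3507).
#2: not dominated (best miles earned).
#3: dominated by #2 (layovers 3≤3, price 361≤678, duration 2.7≤17.9, miles earned 7930≥833).
#4: not dominated (best duration).
#5: not dominated (best price).
#6: not dominated.
#7: not dominated.
#8: dominated by #4 (layovers 0≤0, price 800≤849, duration 2.6≤15.8, miles earned 6826≥3134).
Pareto-optimal: #2, #4, #5, #6, #7 → 5.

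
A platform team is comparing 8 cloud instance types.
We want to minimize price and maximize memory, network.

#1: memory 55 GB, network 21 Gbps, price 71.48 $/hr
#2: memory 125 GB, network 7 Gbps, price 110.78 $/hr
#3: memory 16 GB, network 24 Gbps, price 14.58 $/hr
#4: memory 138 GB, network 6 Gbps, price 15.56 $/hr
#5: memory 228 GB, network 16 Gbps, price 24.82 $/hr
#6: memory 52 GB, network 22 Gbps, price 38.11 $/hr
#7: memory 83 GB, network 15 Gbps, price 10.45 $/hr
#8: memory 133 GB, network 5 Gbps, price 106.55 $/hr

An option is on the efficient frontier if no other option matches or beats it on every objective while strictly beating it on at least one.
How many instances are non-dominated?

#1: not dominated.
#2: dominated by #5 (memory 228≥125, network 16≥7, price 24.82≤110.78).
#3: not dominated (best network).
#4: not dominated.
#5: not dominated (best memory).
#6: not dominated.
#7: not dominated (best price).
#8: dominated by #4 (memory 138≥133, network 6≥5, price 15.56≤106.55).
Pareto-optimal: #1, #3, #4, #5, #6, #7 → 6.

6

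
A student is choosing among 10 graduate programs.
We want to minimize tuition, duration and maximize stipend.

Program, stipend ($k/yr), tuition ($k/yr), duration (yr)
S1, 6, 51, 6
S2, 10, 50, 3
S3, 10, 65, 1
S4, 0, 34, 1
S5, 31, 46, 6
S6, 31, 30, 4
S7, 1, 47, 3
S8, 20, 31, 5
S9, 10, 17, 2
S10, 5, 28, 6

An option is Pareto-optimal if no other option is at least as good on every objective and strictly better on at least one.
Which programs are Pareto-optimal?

S3, S4, S6, S9

S1: dominated by S2 (stipend 10≥6, tuition 50≤51, duration 3≤6).
S2: dominated by S9 (stipend 10≥10, tuition 17≤50, duration 2≤3).
S3: not dominated.
S4: not dominated.
S5: dominated by S6 (stipend 31≥31, tuition 30≤46, duration 4≤6).
S6: not dominated.
S7: dominated by S9 (stipend 10≥1, tuition 17≤47, duration 2≤3).
S8: dominated by S6 (stipend 31≥20, tuition 30≤31, duration 4≤5).
S9: not dominated (best tuition).
S10: dominated by S9 (stipend 10≥5, tuition 17≤28, duration 2≤6).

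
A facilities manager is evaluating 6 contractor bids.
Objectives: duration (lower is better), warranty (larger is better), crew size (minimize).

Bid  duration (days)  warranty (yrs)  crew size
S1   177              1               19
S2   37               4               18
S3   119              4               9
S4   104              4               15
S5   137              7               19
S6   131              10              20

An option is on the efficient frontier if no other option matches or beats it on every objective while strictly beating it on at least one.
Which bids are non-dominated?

S1: dominated by S2 (duration 37≤177, warranty 4≥1, crew size 18≤19).
S2: not dominated (best duration).
S3: not dominated (best crew size).
S4: not dominated.
S5: not dominated.
S6: not dominated (best warranty).

S2, S3, S4, S5, S6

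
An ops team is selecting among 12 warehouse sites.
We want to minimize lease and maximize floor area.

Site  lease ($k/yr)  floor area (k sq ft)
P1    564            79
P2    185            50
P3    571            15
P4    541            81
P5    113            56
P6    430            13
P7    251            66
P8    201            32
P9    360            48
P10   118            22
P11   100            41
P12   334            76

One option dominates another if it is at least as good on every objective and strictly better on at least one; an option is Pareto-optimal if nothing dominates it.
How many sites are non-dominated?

P1: dominated by P4 (lease 541≤564, floor area 81≥79).
P2: dominated by P5 (lease 113≤185, floor area 56≥50).
P3: dominated by P1 (lease 564≤571, floor area 79≥15).
P4: not dominated (best floor area).
P5: not dominated.
P6: dominated by P2 (lease 185≤430, floor area 50≥13).
P7: not dominated.
P8: dominated by P2 (lease 185≤201, floor area 50≥32).
P9: dominated by P2 (lease 185≤360, floor area 50≥48).
P10: dominated by P5 (lease 113≤118, floor area 56≥22).
P11: not dominated (best lease).
P12: not dominated.
Pareto-optimal: P4, P5, P7, P11, P12 → 5.

5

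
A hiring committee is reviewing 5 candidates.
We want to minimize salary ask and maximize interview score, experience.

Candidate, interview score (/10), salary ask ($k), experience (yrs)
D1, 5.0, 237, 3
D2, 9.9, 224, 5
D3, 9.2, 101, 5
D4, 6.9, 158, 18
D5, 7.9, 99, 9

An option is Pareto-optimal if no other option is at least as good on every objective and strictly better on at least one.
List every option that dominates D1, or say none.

D2: interview score 9.9≥5.0, salary ask 224≤237, experience 5≥3 — dominates D1.
D3: interview score 9.2≥5.0, salary ask 101≤237, experience 5≥3 — dominates D1.
D4: interview score 6.9≥5.0, salary ask 158≤237, experience 18≥3 — dominates D1.
D5: interview score 7.9≥5.0, salary ask 99≤237, experience 9≥3 — dominates D1.

D2, D3, D4, D5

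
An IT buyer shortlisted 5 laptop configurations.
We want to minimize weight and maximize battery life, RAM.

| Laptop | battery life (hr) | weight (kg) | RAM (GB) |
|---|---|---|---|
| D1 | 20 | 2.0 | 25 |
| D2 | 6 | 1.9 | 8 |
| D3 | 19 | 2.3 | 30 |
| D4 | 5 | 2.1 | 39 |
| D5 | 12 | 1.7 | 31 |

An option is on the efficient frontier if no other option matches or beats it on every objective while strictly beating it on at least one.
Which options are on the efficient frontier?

D1, D3, D4, D5

D1: not dominated (best battery life).
D2: dominated by D5 (battery life 12≥6, weight 1.7≤1.9, RAM 31≥8).
D3: not dominated.
D4: not dominated (best RAM).
D5: not dominated (best weight).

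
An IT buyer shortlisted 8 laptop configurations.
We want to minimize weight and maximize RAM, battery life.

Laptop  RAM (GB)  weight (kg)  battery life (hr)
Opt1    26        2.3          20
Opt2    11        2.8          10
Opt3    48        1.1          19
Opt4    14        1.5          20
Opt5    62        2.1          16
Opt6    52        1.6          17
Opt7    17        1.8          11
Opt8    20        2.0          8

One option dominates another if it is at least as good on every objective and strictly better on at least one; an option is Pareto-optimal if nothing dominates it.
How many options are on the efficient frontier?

Opt1: not dominated.
Opt2: dominated by Opt1 (RAM 26≥11, weight 2.3≤2.8, battery life 20≥10).
Opt3: not dominated (best weight).
Opt4: not dominated.
Opt5: not dominated (best RAM).
Opt6: not dominated.
Opt7: dominated by Opt3 (RAM 48≥17, weight 1.1≤1.8, battery life 19≥11).
Opt8: dominated by Opt3 (RAM 48≥20, weight 1.1≤2.0, battery life 19≥8).
Pareto-optimal: Opt1, Opt3, Opt4, Opt5, Opt6 → 5.

5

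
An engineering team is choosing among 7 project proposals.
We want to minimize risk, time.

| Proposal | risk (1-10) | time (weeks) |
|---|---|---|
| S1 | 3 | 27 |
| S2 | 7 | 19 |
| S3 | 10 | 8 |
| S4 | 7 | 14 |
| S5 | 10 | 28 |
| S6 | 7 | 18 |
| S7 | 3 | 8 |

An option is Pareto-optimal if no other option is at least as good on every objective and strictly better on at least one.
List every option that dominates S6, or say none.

S4: risk 7≤7, time 14≤18 — dominates S6.
S7: risk 3≤7, time 8≤18 — dominates S6.
Others (S1, S2, S3, S5) are each worse than S6 on at least one objective.

S4, S7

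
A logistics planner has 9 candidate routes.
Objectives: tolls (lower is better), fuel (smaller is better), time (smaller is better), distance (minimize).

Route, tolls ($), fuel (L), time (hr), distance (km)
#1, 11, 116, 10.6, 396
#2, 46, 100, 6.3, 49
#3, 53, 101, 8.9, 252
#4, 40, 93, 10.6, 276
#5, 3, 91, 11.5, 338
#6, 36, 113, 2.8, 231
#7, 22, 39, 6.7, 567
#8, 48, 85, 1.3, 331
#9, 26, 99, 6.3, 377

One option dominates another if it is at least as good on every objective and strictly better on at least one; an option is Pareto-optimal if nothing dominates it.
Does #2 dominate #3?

#2 vs #3: tolls 46≤53, fuel 100≤101, time 6.3≤8.9, distance 49≤252 — #2 is at least as good on every objective with at least one strict improvement.

Yes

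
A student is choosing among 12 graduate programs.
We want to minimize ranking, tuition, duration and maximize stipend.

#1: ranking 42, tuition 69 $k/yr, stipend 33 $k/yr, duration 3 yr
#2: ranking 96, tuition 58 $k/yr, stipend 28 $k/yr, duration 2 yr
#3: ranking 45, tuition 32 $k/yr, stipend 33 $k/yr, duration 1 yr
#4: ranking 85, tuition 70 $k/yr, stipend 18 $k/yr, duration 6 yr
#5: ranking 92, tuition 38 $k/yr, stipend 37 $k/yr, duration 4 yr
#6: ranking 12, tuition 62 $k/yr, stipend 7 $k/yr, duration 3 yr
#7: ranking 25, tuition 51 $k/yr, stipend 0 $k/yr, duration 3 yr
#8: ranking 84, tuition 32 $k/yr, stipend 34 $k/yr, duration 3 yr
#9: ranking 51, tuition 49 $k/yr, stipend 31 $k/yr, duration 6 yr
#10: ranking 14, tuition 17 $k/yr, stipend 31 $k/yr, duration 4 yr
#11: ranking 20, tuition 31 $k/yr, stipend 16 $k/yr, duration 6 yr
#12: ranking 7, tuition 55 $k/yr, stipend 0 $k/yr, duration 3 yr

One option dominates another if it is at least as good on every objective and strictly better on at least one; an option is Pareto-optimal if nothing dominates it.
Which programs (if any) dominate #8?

#1: worse on tuition (69 vs 32).
#2: worse on ranking (96 vs 84).
#3: worse on stipend (33 vs 34).
#4: worse on ranking (85 vs 84).
#5: worse on ranking (92 vs 84).
#6: worse on tuition (62 vs 32).
#7: worse on tuition (51 vs 32).
#9: worse on tuition (49 vs 32).
#10: worse on stipend (31 vs 34).
#11: worse on stipend (16 vs 34).
#12: worse on tuition (55 vs 32).
No option dominates #8.

none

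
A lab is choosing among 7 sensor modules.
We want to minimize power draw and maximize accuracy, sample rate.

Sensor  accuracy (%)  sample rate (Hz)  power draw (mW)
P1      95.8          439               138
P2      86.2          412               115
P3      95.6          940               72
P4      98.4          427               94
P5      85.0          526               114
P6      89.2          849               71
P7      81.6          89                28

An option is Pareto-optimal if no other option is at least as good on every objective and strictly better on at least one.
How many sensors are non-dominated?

P1: not dominated.
P2: dominated by P3 (accuracy 95.6≥86.2, sample rate 940≥412, power draw 72≤115).
P3: not dominated (best sample rate).
P4: not dominated (best accuracy).
P5: dominated by P3 (accuracy 95.6≥85.0, sample rate 940≥526, power draw 72≤114).
P6: not dominated.
P7: not dominated (best power draw).
Pareto-optimal: P1, P3, P4, P6, P7 → 5.

5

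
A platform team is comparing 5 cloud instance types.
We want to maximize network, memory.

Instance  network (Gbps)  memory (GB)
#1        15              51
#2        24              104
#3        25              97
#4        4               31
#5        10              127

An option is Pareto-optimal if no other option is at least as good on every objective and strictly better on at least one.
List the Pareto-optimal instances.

#1: dominated by #2 (network 24≥15, memory 104≥51).
#2: not dominated.
#3: not dominated (best network).
#4: dominated by #1 (network 15≥4, memory 51≥31).
#5: not dominated (best memory).

#2, #3, #5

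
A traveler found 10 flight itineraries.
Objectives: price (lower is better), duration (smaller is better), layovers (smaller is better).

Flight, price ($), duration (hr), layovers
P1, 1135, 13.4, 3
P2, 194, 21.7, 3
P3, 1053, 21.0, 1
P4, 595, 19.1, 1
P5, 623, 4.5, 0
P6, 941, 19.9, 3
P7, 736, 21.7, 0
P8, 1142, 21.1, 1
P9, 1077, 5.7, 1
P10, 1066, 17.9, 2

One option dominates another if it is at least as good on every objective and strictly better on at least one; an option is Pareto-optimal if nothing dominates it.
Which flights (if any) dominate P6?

P4: price 595≤941, duration 19.1≤19.9, layovers 1≤3 — dominates P6.
P5: price 623≤941, duration 4.5≤19.9, layovers 0≤3 — dominates P6.
Others (P1, P2, P3, P7, P8, P9, P10) are each worse than P6 on at least one objective.

P4, P5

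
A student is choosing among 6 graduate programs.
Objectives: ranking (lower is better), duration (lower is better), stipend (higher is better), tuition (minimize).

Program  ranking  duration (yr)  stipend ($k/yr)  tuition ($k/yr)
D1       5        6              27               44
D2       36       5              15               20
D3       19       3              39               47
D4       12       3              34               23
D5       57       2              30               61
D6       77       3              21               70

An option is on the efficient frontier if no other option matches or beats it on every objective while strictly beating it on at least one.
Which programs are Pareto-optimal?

D1, D2, D3, D4, D5

D1: not dominated (best ranking).
D2: not dominated (best tuition).
D3: not dominated (best stipend).
D4: not dominated.
D5: not dominated (best duration).
D6: dominated by D3 (ranking 19≤77, duration 3≤3, stipend 39≥21, tuition 47≤70).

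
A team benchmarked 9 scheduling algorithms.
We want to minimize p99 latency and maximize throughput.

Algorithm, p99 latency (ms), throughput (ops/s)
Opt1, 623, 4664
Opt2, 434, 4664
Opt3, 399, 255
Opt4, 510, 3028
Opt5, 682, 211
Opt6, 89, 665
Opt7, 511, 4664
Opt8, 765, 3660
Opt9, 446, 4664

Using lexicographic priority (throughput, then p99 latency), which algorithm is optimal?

Opt2

First maximize throughput: best is 4664, kept {Opt1, Opt2, Opt7, Opt9}.
Then minimize p99 latency: best is 434, kept {Opt2}.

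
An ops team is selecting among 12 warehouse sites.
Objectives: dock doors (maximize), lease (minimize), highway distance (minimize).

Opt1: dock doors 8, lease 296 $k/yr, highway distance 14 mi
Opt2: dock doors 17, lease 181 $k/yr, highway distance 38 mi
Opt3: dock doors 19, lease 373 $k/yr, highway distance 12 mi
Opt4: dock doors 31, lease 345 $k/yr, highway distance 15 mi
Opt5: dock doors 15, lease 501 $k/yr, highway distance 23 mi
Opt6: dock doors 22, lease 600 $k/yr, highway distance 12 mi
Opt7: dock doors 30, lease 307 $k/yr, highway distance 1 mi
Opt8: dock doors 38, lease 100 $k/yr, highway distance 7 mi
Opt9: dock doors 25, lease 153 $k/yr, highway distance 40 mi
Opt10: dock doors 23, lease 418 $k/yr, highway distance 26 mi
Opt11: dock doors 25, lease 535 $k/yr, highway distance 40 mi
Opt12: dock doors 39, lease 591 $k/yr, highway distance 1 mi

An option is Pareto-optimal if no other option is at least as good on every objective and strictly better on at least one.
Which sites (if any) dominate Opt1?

Opt8

Opt8: dock doors 38≥8, lease 100≤296, highway distance 7≤14 — dominates Opt1.
Others (Opt2, Opt3, Opt4, Opt5, Opt6, Opt7, Opt9, Opt10, Opt11, Opt12) are each worse than Opt1 on at least one objective.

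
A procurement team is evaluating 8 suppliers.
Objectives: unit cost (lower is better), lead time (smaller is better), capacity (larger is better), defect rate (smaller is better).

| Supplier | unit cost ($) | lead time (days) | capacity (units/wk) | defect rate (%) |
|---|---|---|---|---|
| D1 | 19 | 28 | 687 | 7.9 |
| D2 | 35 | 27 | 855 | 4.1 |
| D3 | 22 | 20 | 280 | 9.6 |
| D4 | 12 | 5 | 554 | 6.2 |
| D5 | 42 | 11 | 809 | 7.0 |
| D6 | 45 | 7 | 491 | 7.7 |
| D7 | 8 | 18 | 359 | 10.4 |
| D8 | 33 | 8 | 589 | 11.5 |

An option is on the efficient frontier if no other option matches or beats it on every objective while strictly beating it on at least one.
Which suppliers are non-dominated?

D1: not dominated.
D2: not dominated (best capacity).
D3: dominated by D4 (unit cost 12≤22, lead time 5≤20, capacity 554≥280, defect rate 6.2≤9.6).
D4: not dominated (best lead time).
D5: not dominated.
D6: dominated by D4 (unit cost 12≤45, lead time 5≤7, capacity 554≥491, defect rate 6.2≤7.7).
D7: not dominated (best unit cost).
D8: not dominated.

D1, D2, D4, D5, D7, D8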